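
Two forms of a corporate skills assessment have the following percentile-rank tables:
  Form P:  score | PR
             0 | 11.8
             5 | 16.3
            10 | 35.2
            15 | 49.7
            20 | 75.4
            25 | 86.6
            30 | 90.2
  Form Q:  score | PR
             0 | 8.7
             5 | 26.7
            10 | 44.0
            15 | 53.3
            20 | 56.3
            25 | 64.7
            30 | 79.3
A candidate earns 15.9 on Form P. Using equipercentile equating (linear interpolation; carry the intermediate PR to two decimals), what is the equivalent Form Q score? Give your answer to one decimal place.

PR of 15.9 on Form P: 49.7 + (15.9 − 15)/(20 − 15) × (75.4 − 49.7) = 54.33
On Form Q, PR 54.33 falls between score 15 (PR 53.3) and 20 (PR 56.3).
Interpolate: 15 + (54.33 − 53.3)/(56.3 − 53.3) × (20 − 15) = 16.7

16.7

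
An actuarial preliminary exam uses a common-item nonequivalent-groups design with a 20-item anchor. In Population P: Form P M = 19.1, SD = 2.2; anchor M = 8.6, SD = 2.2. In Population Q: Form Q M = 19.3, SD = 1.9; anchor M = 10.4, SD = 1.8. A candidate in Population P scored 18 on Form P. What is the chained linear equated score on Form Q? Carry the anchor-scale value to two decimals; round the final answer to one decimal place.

Form P → anchor (Population P): v = (2.2/2.2)(18 − 19.1) + 8.6 = 7.50
anchor → Form Q (Population Q): y = (1.9/1.8)(7.50 − 10.4) + 19.3 = 16.2

16.2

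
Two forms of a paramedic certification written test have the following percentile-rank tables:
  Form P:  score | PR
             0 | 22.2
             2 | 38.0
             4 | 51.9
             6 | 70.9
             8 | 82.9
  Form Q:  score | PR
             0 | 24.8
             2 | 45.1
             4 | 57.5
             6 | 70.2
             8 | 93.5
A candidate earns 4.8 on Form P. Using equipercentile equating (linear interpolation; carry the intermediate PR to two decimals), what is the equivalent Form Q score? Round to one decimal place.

4.3

PR of 4.8 on Form P: 51.9 + (4.8 − 4)/(6 − 4) × (70.9 − 51.9) = 59.50
On Form Q, PR 59.50 falls between score 4 (PR 57.5) and 6 (PR 70.2).
Interpolate: 4 + (59.50 − 57.5)/(70.2 − 57.5) × (6 − 4) = 4.3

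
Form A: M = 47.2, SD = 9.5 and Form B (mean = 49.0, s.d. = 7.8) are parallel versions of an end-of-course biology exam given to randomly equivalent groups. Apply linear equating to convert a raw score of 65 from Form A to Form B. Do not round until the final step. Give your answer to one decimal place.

Linear equating: y = (SD_Y/SD_X)(x − M_X) + M_Y
y = (7.8/9.5)(65 − 47.2) + 49.0
y = 0.821053 × 17.8 + 49.0 = 14.6147 + 49.0 = 63.6

63.6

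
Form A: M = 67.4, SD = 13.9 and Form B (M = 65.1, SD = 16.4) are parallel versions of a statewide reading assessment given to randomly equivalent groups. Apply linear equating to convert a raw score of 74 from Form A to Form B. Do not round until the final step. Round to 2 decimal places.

Linear equating: y = (SD_Y/SD_X)(x − M_X) + M_Y
y = (16.4/13.9)(74 − 67.4) + 65.1
y = 1.179856 × 6.6 + 65.1 = 7.7871 + 65.1 = 72.89

72.89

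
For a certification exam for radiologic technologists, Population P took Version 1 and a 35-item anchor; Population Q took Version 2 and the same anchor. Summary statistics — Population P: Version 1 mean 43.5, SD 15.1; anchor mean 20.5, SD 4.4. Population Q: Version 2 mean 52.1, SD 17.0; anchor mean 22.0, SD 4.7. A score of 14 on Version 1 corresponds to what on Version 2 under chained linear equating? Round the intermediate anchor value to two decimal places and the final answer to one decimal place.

Version 1 → anchor (Population P): v = (4.4/15.1)(14 − 43.5) + 20.5 = 11.90
anchor → Version 2 (Population Q): y = (17.0/4.7)(11.90 − 22.0) + 52.1 = 15.6

15.6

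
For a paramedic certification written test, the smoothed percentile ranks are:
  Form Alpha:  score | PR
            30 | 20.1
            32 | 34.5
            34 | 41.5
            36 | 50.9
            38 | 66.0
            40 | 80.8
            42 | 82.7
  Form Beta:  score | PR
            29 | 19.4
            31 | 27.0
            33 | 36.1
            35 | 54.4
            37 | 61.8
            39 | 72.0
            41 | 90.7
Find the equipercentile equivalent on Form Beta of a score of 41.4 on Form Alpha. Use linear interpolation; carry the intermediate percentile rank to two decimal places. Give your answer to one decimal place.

40.1

PR of 41.4 on Form Alpha: 80.8 + (41.4 − 40)/(42 − 40) × (82.7 − 80.8) = 82.13
On Form Beta, PR 82.13 falls between score 39 (PR 72.0) and 41 (PR 90.7).
Interpolate: 39 + (82.13 − 72.0)/(90.7 − 72.0) × (41 − 39) = 40.1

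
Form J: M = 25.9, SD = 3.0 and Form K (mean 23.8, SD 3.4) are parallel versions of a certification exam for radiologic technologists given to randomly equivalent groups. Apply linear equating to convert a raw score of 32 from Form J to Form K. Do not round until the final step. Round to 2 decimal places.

Linear equating: y = (SD_Y/SD_X)(x − M_X) + M_Y
y = (3.4/3.0)(32 − 25.9) + 23.8
y = 1.133333 × 6.1 + 23.8 = 6.9133 + 23.8 = 30.71

30.71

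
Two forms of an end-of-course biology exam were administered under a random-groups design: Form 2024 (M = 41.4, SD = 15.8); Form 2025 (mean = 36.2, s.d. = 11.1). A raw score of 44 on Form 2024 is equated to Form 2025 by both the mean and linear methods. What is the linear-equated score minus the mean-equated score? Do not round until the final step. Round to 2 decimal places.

-0.77

Mean-equated: 44 + (36.2 − 41.4) = 38.80
Linear-equated: (11.1/15.8)(44 − 41.4) + 36.2 = 38.027
Difference = 38.027 − 38.80 = -0.77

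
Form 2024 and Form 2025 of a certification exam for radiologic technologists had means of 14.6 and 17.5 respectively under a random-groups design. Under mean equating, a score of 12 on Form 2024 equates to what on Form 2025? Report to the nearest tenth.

Mean equating: y = x + (M_Y − M_X) = 12 + (17.5 − 14.6) = 14.9

14.9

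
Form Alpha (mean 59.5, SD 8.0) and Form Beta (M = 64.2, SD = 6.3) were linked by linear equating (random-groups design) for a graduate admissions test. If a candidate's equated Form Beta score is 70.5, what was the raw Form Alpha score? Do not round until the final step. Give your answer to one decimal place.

Invert y = (SD_Y/SD_X)(x − M_X) + M_Y:
x = (SD_X/SD_Y)(y − M_Y) + M_X = (8.0/6.3)(70.5 − 64.2) + 59.5
x = 1.269841 × 6.300 + 59.5 = 67.5

67.5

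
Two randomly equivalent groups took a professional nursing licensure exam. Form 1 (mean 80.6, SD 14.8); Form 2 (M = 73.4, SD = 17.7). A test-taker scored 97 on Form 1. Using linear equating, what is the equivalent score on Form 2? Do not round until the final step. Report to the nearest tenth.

93.0

Linear equating: y = (SD_Y/SD_X)(x − M_X) + M_Y
y = (17.7/14.8)(97 − 80.6) + 73.4
y = 1.195946 × 16.4 + 73.4 = 19.6135 + 73.4 = 93.0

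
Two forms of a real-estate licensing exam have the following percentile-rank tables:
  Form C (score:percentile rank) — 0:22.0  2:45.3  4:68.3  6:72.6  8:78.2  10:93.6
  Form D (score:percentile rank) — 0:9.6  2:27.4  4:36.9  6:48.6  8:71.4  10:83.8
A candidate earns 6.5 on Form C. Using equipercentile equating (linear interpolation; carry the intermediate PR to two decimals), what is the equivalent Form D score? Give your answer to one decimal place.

PR of 6.5 on Form C: 72.6 + (6.5 − 6)/(8 − 6) × (78.2 − 72.6) = 74.00
On Form D, PR 74.00 falls between score 8 (PR 71.4) and 10 (PR 83.8).
Interpolate: 8 + (74.00 − 71.4)/(83.8 − 71.4) × (10 − 8) = 8.4

8.4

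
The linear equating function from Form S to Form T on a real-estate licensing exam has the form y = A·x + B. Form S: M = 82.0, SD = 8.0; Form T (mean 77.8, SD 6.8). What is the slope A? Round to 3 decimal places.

A = SD_Y / SD_X = 6.8 / 8.0 = 0.850

0.850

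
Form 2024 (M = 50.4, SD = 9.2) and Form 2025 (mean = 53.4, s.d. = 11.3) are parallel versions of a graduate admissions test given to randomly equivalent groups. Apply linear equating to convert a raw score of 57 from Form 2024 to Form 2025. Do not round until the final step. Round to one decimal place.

Linear equating: y = (SD_Y/SD_X)(x − M_X) + M_Y
y = (11.3/9.2)(57 − 50.4) + 53.4
y = 1.228261 × 6.6 + 53.4 = 8.1065 + 53.4 = 61.5

61.5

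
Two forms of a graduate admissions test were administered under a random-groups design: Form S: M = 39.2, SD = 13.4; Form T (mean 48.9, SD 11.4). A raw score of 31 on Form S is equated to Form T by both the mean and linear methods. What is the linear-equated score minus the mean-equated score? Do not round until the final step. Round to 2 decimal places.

Mean-equated: 31 + (48.9 − 39.2) = 40.70
Linear-equated: (11.4/13.4)(31 − 39.2) + 48.9 = 41.924
Difference = 41.924 − 40.70 = 1.22

1.22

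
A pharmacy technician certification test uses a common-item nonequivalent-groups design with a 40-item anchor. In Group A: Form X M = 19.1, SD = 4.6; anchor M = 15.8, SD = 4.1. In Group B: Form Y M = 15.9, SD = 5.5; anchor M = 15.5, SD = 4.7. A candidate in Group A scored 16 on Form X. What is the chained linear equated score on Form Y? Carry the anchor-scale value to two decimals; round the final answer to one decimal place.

Form X → anchor (Group A): v = (4.1/4.6)(16 − 19.1) + 15.8 = 13.04
anchor → Form Y (Group B): y = (5.5/4.7)(13.04 − 15.5) + 15.9 = 13.0

13.0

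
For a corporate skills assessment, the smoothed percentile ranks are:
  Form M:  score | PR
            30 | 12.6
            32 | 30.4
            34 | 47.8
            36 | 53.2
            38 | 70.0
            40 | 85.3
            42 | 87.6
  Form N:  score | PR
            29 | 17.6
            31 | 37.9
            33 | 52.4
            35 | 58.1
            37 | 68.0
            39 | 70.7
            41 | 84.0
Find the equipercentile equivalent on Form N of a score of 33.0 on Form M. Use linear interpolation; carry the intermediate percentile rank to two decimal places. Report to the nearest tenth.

31.2

PR of 33.0 on Form M: 30.4 + (33.0 − 32)/(34 − 32) × (47.8 − 30.4) = 39.10
On Form N, PR 39.10 falls between score 31 (PR 37.9) and 33 (PR 52.4).
Interpolate: 31 + (39.10 − 37.9)/(52.4 − 37.9) × (33 − 31) = 31.2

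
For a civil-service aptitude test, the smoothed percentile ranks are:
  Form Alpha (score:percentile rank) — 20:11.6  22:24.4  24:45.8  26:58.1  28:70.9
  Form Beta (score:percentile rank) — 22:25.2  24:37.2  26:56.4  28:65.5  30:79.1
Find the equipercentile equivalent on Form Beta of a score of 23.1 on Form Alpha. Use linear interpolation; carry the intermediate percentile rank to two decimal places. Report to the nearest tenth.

23.8

PR of 23.1 on Form Alpha: 24.4 + (23.1 − 22)/(24 − 22) × (45.8 − 24.4) = 36.17
On Form Beta, PR 36.17 falls between score 22 (PR 25.2) and 24 (PR 37.2).
Interpolate: 22 + (36.17 − 25.2)/(37.2 − 25.2) × (24 − 22) = 23.8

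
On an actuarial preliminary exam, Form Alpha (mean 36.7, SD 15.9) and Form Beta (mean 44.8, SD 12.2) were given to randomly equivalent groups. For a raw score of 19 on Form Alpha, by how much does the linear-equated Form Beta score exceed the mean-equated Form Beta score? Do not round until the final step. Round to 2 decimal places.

Mean-equated: 19 + (44.8 − 36.7) = 27.10
Linear-equated: (12.2/15.9)(19 − 36.7) + 44.8 = 31.219
Difference = 31.219 − 27.10 = 4.12

4.12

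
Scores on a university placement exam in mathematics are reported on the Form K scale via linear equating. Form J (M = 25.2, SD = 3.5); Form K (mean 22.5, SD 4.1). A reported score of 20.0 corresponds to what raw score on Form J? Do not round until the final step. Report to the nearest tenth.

Invert y = (SD_Y/SD_X)(x − M_X) + M_Y:
x = (SD_X/SD_Y)(y − M_Y) + M_X = (3.5/4.1)(20.0 − 22.5) + 25.2
x = 0.853659 × -2.500 + 25.2 = 23.1

23.1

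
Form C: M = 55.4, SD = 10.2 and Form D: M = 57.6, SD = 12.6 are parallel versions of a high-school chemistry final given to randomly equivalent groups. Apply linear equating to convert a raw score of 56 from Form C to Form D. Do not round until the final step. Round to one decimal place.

Linear equating: y = (SD_Y/SD_X)(x − M_X) + M_Y
y = (12.6/10.2)(56 − 55.4) + 57.6
y = 1.235294 × 0.6 + 57.6 = 0.7412 + 57.6 = 58.3

58.3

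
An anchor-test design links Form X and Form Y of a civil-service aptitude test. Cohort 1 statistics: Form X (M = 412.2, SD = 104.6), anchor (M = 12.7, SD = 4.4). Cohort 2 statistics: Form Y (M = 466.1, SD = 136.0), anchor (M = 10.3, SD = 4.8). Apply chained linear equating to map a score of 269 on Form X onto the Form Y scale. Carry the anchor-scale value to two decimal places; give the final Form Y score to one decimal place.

Form X → anchor (Cohort 1): v = (4.4/104.6)(269 − 412.2) + 12.7 = 6.68
anchor → Form Y (Cohort 2): y = (136.0/4.8)(6.68 − 10.3) + 466.1 = 363.5

363.5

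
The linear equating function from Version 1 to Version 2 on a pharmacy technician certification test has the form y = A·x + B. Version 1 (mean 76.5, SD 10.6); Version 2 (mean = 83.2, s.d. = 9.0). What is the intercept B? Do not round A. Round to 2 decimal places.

A = SD_Y / SD_X = 9.0 / 10.6 = 0.849057
B = M_Y − A·M_X = 83.2 − 0.849057 × 76.5 = 18.25

18.25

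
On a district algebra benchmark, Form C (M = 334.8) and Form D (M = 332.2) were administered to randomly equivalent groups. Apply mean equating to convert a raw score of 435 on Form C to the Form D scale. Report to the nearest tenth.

432.4

Mean equating: y = x + (M_Y − M_X) = 435 + (332.2 − 334.8) = 432.4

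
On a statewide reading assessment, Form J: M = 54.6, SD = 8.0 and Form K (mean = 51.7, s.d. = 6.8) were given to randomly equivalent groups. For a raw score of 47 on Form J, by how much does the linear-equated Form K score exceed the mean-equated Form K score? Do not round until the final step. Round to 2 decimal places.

1.14

Mean-equated: 47 + (51.7 − 54.6) = 44.10
Linear-equated: (6.8/8.0)(47 − 54.6) + 51.7 = 45.240
Difference = 45.240 − 44.10 = 1.14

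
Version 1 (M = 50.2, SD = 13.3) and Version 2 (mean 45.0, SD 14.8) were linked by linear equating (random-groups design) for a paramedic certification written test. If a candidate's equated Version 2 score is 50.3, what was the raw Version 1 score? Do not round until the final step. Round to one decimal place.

Invert y = (SD_Y/SD_X)(x − M_X) + M_Y:
x = (SD_X/SD_Y)(y − M_Y) + M_X = (13.3/14.8)(50.3 − 45.0) + 50.2
x = 0.898649 × 5.300 + 50.2 = 55.0

55.0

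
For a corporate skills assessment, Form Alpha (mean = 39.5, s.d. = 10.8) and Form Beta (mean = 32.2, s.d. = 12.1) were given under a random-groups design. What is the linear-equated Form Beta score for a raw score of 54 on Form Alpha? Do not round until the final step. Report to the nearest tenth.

48.4

Linear equating: y = (SD_Y/SD_X)(x − M_X) + M_Y
y = (12.1/10.8)(54 − 39.5) + 32.2
y = 1.120370 × 14.5 + 32.2 = 16.2454 + 32.2 = 48.4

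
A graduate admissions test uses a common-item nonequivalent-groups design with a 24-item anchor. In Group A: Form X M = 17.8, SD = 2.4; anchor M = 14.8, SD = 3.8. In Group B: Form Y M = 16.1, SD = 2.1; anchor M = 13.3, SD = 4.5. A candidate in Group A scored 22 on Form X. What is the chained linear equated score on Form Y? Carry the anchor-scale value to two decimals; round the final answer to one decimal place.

19.9

Form X → anchor (Group A): v = (3.8/2.4)(22 − 17.8) + 14.8 = 21.45
anchor → Form Y (Group B): y = (2.1/4.5)(21.45 − 13.3) + 16.1 = 19.9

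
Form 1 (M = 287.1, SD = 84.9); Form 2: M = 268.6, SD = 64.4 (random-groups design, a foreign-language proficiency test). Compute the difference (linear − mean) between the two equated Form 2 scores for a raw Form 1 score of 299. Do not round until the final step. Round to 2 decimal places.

Mean-equated: 299 + (268.6 − 287.1) = 280.50
Linear-equated: (64.4/84.9)(299 − 287.1) + 268.6 = 277.627
Difference = 277.627 − 280.50 = -2.87

-2.87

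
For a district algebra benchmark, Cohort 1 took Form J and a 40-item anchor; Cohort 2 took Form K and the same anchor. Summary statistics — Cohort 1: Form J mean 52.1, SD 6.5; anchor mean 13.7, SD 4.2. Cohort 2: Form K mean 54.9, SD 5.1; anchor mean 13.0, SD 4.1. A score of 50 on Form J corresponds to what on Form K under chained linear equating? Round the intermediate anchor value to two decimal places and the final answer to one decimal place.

54.1

Form J → anchor (Cohort 1): v = (4.2/6.5)(50 − 52.1) + 13.7 = 12.34
anchor → Form K (Cohort 2): y = (5.1/4.1)(12.34 − 13.0) + 54.9 = 54.1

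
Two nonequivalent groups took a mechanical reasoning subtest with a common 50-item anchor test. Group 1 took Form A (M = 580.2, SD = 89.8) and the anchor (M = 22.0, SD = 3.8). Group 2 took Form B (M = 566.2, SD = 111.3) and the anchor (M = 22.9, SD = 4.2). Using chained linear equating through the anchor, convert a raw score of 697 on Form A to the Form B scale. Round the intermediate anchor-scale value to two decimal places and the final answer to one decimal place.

Form A → anchor (Group 1): v = (3.8/89.8)(697 − 580.2) + 22.0 = 26.94
anchor → Form B (Group 2): y = (111.3/4.2)(26.94 − 22.9) + 566.2 = 673.3

673.3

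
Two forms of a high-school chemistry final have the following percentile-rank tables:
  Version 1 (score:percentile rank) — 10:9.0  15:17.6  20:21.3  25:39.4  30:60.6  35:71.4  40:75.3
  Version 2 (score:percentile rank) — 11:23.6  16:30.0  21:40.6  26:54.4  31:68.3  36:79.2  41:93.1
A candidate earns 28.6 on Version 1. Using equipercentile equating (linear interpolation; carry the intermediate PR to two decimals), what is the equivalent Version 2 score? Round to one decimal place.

PR of 28.6 on Version 1: 39.4 + (28.6 − 25)/(30 − 25) × (60.6 − 39.4) = 54.66
On Version 2, PR 54.66 falls between score 26 (PR 54.4) and 31 (PR 68.3).
Interpolate: 26 + (54.66 − 54.4)/(68.3 − 54.4) × (31 − 26) = 26.1

26.1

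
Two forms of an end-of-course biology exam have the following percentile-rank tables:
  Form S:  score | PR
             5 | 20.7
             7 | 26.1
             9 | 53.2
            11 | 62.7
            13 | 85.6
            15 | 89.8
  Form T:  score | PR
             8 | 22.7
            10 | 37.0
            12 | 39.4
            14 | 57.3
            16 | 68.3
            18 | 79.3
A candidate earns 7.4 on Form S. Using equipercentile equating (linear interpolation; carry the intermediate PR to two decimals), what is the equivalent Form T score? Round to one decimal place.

PR of 7.4 on Form S: 26.1 + (7.4 − 7)/(9 − 7) × (53.2 − 26.1) = 31.52
On Form T, PR 31.52 falls between score 8 (PR 22.7) and 10 (PR 37.0).
Interpolate: 8 + (31.52 − 22.7)/(37.0 − 22.7) × (10 − 8) = 9.2

9.2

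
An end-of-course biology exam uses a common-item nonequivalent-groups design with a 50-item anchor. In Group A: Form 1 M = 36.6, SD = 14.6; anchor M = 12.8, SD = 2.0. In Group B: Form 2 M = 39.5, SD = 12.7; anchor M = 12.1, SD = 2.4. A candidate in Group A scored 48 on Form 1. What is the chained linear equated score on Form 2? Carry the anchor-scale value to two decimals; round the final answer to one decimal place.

51.5

Form 1 → anchor (Group A): v = (2.0/14.6)(48 − 36.6) + 12.8 = 14.36
anchor → Form 2 (Group B): y = (12.7/2.4)(14.36 − 12.1) + 39.5 = 51.5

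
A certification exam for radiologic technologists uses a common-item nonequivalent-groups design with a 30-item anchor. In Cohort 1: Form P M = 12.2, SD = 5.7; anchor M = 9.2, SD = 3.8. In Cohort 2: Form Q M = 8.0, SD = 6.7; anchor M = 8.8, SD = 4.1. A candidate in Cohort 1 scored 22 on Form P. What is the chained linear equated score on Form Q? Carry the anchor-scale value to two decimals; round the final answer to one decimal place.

Form P → anchor (Cohort 1): v = (3.8/5.7)(22 − 12.2) + 9.2 = 15.73
anchor → Form Q (Cohort 2): y = (6.7/4.1)(15.73 − 8.8) + 8.0 = 19.3

19.3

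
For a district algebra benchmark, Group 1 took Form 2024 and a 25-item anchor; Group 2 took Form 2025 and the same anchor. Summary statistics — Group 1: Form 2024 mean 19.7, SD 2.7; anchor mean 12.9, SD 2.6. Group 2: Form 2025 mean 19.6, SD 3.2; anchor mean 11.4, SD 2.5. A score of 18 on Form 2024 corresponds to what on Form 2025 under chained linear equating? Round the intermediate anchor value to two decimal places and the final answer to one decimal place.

19.4

Form 2024 → anchor (Group 1): v = (2.6/2.7)(18 − 19.7) + 12.9 = 11.26
anchor → Form 2025 (Group 2): y = (3.2/2.5)(11.26 − 11.4) + 19.6 = 19.4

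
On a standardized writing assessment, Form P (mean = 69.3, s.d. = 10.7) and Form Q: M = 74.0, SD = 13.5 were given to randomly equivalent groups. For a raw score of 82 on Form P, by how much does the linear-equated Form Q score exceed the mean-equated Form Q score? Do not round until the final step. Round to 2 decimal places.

Mean-equated: 82 + (74.0 − 69.3) = 86.70
Linear-equated: (13.5/10.7)(82 − 69.3) + 74.0 = 90.023
Difference = 90.023 − 86.70 = 3.32

3.32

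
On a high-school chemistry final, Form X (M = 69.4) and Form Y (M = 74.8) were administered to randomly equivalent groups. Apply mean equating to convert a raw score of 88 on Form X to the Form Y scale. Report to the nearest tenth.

Mean equating: y = x + (M_Y − M_X) = 88 + (74.8 − 69.4) = 93.4

93.4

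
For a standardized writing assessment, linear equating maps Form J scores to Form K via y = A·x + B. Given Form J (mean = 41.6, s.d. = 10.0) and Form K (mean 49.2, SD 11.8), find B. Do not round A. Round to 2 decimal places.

A = SD_Y / SD_X = 11.8 / 10.0 = 1.180000
B = M_Y − A·M_X = 49.2 − 1.180000 × 41.6 = 0.11

0.11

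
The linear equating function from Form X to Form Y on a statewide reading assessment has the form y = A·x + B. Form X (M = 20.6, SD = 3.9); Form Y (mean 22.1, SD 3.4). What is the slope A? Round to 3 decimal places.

0.872

A = SD_Y / SD_X = 3.4 / 3.9 = 0.872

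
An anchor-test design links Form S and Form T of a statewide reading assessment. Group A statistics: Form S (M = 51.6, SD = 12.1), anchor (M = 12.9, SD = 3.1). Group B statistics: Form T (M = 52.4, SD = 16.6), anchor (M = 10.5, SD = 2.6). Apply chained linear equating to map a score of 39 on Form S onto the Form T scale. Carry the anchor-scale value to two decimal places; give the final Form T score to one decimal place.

47.1

Form S → anchor (Group A): v = (3.1/12.1)(39 − 51.6) + 12.9 = 9.67
anchor → Form T (Group B): y = (16.6/2.6)(9.67 − 10.5) + 52.4 = 47.1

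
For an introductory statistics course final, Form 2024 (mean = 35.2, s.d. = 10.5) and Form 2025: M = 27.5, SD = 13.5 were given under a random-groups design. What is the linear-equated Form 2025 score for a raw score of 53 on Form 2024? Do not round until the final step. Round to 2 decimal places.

50.39

Linear equating: y = (SD_Y/SD_X)(x − M_X) + M_Y
y = (13.5/10.5)(53 − 35.2) + 27.5
y = 1.285714 × 17.8 + 27.5 = 22.8857 + 27.5 = 50.39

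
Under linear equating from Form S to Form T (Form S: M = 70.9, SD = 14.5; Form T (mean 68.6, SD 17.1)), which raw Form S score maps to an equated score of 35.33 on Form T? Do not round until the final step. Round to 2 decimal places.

Invert y = (SD_Y/SD_X)(x − M_X) + M_Y:
x = (SD_X/SD_Y)(y − M_Y) + M_X = (14.5/17.1)(35.33 − 68.6) + 70.9
x = 0.847953 × -33.270 + 70.9 = 42.69

42.69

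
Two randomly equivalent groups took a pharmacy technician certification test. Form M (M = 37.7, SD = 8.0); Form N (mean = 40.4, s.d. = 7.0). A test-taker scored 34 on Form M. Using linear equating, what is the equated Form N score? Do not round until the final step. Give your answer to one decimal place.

Linear equating: y = (SD_Y/SD_X)(x − M_X) + M_Y
y = (7.0/8.0)(34 − 37.7) + 40.4
y = 0.875000 × -3.7 + 40.4 = -3.2375 + 40.4 = 37.2

37.2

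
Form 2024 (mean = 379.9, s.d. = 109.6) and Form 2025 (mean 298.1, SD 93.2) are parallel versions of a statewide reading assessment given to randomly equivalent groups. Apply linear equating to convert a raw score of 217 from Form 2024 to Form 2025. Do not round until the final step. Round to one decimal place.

159.6

Linear equating: y = (SD_Y/SD_X)(x − M_X) + M_Y
y = (93.2/109.6)(217 − 379.9) + 298.1
y = 0.850365 × -162.9 + 298.1 = -138.5245 + 298.1 = 159.6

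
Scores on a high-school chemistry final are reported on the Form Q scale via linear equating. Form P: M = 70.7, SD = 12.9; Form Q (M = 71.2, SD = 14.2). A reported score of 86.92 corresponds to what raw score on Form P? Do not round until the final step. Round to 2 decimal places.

84.98

Invert y = (SD_Y/SD_X)(x − M_X) + M_Y:
x = (SD_X/SD_Y)(y − M_Y) + M_X = (12.9/14.2)(86.92 − 71.2) + 70.7
x = 0.908451 × 15.720 + 70.7 = 84.98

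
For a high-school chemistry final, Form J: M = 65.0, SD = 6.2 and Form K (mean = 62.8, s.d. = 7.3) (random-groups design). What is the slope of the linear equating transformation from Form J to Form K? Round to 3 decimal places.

A = SD_Y / SD_X = 7.3 / 6.2 = 1.177

1.177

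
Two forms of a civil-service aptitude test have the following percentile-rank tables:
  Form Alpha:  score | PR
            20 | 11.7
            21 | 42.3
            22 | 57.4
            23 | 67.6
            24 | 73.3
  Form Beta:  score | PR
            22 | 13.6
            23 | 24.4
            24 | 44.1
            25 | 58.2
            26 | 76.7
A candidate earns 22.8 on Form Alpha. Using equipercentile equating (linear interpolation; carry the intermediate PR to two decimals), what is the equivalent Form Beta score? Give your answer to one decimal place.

PR of 22.8 on Form Alpha: 57.4 + (22.8 − 22)/(23 − 22) × (67.6 − 57.4) = 65.56
On Form Beta, PR 65.56 falls between score 25 (PR 58.2) and 26 (PR 76.7).
Interpolate: 25 + (65.56 − 58.2)/(76.7 − 58.2) × (26 − 25) = 25.4

25.4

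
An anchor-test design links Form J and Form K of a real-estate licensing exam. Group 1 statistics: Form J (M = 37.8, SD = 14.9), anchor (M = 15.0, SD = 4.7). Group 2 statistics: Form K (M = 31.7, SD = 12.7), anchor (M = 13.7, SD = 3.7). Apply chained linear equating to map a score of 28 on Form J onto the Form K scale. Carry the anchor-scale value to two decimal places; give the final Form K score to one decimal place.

25.6

Form J → anchor (Group 1): v = (4.7/14.9)(28 − 37.8) + 15.0 = 11.91
anchor → Form K (Group 2): y = (12.7/3.7)(11.91 − 13.7) + 31.7 = 25.6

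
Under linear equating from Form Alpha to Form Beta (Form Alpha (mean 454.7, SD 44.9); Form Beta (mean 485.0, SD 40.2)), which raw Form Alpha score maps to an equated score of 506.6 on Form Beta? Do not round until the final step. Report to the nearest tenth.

478.8

Invert y = (SD_Y/SD_X)(x − M_X) + M_Y:
x = (SD_X/SD_Y)(y − M_Y) + M_X = (44.9/40.2)(506.6 − 485.0) + 454.7
x = 1.116915 × 21.600 + 454.7 = 478.8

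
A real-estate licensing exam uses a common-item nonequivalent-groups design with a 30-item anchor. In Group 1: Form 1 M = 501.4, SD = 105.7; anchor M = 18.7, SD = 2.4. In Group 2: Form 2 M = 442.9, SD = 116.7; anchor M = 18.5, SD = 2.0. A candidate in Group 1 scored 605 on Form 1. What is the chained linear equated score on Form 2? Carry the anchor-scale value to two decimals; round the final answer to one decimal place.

591.7

Form 1 → anchor (Group 1): v = (2.4/105.7)(605 − 501.4) + 18.7 = 21.05
anchor → Form 2 (Group 2): y = (116.7/2.0)(21.05 − 18.5) + 442.9 = 591.7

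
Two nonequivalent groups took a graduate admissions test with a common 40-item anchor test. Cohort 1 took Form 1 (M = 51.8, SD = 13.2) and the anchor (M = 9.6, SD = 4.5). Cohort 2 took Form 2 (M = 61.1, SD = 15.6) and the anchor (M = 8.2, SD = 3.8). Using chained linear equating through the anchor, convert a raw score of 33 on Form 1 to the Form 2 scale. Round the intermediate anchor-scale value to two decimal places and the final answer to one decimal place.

40.5

Form 1 → anchor (Cohort 1): v = (4.5/13.2)(33 − 51.8) + 9.6 = 3.19
anchor → Form 2 (Cohort 2): y = (15.6/3.8)(3.19 − 8.2) + 61.1 = 40.5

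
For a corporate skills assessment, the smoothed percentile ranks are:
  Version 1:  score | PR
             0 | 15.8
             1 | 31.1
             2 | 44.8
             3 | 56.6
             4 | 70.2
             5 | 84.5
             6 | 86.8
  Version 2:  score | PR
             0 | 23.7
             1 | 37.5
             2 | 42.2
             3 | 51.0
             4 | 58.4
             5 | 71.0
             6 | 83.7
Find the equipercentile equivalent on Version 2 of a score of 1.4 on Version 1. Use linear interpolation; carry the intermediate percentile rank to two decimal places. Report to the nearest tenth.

0.9

PR of 1.4 on Version 1: 31.1 + (1.4 − 1)/(2 − 1) × (44.8 − 31.1) = 36.58
On Version 2, PR 36.58 falls between score 0 (PR 23.7) and 1 (PR 37.5).
Interpolate: 0 + (36.58 − 23.7)/(37.5 − 23.7) × (1 − 0) = 0.9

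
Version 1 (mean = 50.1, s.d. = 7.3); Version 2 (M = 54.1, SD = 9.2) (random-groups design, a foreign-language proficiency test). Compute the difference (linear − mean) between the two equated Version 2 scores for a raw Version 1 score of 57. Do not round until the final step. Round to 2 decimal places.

1.80

Mean-equated: 57 + (54.1 − 50.1) = 61.00
Linear-equated: (9.2/7.3)(57 − 50.1) + 54.1 = 62.796
Difference = 62.796 − 61.00 = 1.80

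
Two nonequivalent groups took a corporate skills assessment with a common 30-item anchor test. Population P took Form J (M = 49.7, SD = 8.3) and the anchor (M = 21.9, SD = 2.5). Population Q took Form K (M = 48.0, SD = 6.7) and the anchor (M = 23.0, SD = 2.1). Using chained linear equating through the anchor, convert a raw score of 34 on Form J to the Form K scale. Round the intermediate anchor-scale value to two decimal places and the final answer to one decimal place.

Form J → anchor (Population P): v = (2.5/8.3)(34 − 49.7) + 21.9 = 17.17
anchor → Form K (Population Q): y = (6.7/2.1)(17.17 − 23.0) + 48.0 = 29.4

29.4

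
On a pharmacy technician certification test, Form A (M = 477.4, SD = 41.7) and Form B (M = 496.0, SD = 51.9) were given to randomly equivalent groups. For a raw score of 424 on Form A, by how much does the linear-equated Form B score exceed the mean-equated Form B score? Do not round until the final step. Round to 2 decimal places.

Mean-equated: 424 + (496.0 − 477.4) = 442.60
Linear-equated: (51.9/41.7)(424 − 477.4) + 496.0 = 429.538
Difference = 429.538 − 442.60 = -13.06

-13.06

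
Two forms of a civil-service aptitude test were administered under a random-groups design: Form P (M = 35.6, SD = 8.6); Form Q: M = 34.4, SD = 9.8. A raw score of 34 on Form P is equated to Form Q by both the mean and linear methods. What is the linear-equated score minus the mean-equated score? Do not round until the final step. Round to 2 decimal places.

-0.22

Mean-equated: 34 + (34.4 − 35.6) = 32.80
Linear-equated: (9.8/8.6)(34 − 35.6) + 34.4 = 32.577
Difference = 32.577 − 32.80 = -0.22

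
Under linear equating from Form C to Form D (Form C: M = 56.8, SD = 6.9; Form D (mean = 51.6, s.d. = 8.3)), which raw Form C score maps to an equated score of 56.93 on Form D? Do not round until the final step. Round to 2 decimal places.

Invert y = (SD_Y/SD_X)(x − M_X) + M_Y:
x = (SD_X/SD_Y)(y − M_Y) + M_X = (6.9/8.3)(56.93 − 51.6) + 56.8
x = 0.831325 × 5.330 + 56.8 = 61.23

61.23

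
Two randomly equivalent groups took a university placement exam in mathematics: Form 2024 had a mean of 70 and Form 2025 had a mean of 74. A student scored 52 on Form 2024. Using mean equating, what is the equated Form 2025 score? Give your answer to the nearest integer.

Mean equating: y = x + (M_Y − M_X) = 52 + (74 − 70) = 56

56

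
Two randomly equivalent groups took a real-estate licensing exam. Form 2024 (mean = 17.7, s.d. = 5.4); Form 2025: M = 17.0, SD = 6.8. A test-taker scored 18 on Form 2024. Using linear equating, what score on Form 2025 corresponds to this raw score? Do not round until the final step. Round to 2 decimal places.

Linear equating: y = (SD_Y/SD_X)(x − M_X) + M_Y
y = (6.8/5.4)(18 − 17.7) + 17.0
y = 1.259259 × 0.3 + 17.0 = 0.3778 + 17.0 = 17.38

17.38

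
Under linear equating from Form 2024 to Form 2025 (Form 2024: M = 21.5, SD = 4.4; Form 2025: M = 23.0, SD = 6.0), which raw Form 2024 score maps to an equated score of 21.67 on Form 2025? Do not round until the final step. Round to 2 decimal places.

20.52

Invert y = (SD_Y/SD_X)(x − M_X) + M_Y:
x = (SD_X/SD_Y)(y − M_Y) + M_X = (4.4/6.0)(21.67 − 23.0) + 21.5
x = 0.733333 × -1.330 + 21.5 = 20.52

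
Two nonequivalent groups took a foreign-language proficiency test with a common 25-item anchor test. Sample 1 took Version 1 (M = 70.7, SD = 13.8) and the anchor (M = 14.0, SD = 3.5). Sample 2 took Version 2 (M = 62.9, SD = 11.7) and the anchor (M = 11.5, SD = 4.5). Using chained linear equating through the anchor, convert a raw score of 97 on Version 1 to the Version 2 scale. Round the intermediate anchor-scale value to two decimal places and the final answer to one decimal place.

86.7

Version 1 → anchor (Sample 1): v = (3.5/13.8)(97 − 70.7) + 14.0 = 20.67
anchor → Version 2 (Sample 2): y = (11.7/4.5)(20.67 − 11.5) + 62.9 = 86.7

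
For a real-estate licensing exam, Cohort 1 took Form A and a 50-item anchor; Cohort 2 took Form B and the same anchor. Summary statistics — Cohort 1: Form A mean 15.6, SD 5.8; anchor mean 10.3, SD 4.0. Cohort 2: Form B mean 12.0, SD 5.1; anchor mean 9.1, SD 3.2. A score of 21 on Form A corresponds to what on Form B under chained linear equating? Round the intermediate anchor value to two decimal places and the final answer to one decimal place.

Form A → anchor (Cohort 1): v = (4.0/5.8)(21 − 15.6) + 10.3 = 14.02
anchor → Form B (Cohort 2): y = (5.1/3.2)(14.02 − 9.1) + 12.0 = 19.8

19.8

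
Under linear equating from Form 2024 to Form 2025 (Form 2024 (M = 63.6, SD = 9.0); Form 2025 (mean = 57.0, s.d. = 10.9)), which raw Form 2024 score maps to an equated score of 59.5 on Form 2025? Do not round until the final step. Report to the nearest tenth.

Invert y = (SD_Y/SD_X)(x − M_X) + M_Y:
x = (SD_X/SD_Y)(y − M_Y) + M_X = (9.0/10.9)(59.5 − 57.0) + 63.6
x = 0.825688 × 2.500 + 63.6 = 65.7

65.7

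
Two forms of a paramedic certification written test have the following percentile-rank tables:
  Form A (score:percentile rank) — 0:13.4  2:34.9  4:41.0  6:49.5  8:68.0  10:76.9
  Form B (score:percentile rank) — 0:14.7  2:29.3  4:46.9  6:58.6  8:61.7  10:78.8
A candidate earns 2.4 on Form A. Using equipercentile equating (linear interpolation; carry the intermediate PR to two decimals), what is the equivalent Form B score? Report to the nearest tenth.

2.8

PR of 2.4 on Form A: 34.9 + (2.4 − 2)/(4 − 2) × (41.0 − 34.9) = 36.12
On Form B, PR 36.12 falls between score 2 (PR 29.3) and 4 (PR 46.9).
Interpolate: 2 + (36.12 − 29.3)/(46.9 − 29.3) × (4 − 2) = 2.8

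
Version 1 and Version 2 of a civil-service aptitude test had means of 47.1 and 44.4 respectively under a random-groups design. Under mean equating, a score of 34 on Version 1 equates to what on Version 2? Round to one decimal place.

31.3

Mean equating: y = x + (M_Y − M_X) = 34 + (44.4 − 47.1) = 31.3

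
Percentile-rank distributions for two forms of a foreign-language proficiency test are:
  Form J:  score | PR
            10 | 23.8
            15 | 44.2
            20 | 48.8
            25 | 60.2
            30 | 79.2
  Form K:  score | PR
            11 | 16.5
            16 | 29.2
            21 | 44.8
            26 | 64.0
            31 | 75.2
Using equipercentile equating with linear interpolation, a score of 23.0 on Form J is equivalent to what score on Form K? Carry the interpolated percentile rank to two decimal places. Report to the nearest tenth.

23.8

PR of 23.0 on Form J: 48.8 + (23.0 − 20)/(25 − 20) × (60.2 − 48.8) = 55.64
On Form K, PR 55.64 falls between score 21 (PR 44.8) and 26 (PR 64.0).
Interpolate: 21 + (55.64 − 44.8)/(64.0 − 44.8) × (26 − 21) = 23.8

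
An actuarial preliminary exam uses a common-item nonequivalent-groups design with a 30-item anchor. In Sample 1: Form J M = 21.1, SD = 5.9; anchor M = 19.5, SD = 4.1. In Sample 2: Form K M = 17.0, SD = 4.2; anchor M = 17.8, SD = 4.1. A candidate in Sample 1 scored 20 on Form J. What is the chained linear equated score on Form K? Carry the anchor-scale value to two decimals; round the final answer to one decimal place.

Form J → anchor (Sample 1): v = (4.1/5.9)(20 − 21.1) + 19.5 = 18.74
anchor → Form K (Sample 2): y = (4.2/4.1)(18.74 − 17.8) + 17.0 = 18.0

18.0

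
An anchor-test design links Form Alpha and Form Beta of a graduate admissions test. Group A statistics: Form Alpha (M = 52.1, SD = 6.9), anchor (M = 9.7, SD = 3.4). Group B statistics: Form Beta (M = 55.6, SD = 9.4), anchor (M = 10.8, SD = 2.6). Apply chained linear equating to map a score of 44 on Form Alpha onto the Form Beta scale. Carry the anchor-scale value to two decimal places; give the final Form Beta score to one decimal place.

37.2

Form Alpha → anchor (Group A): v = (3.4/6.9)(44 − 52.1) + 9.7 = 5.71
anchor → Form Beta (Group B): y = (9.4/2.6)(5.71 − 10.8) + 55.6 = 37.2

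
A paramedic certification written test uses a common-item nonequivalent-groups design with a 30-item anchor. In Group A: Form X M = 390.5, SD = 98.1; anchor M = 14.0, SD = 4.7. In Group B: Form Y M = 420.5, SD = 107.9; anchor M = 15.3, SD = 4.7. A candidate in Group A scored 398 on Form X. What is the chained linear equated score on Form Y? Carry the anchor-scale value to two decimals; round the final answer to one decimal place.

Form X → anchor (Group A): v = (4.7/98.1)(398 − 390.5) + 14.0 = 14.36
anchor → Form Y (Group B): y = (107.9/4.7)(14.36 − 15.3) + 420.5 = 398.9

398.9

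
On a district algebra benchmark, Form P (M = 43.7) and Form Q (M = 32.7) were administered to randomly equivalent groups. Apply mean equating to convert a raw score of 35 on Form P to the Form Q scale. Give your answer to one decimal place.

Mean equating: y = x + (M_Y − M_X) = 35 + (32.7 − 43.7) = 24.0

24.0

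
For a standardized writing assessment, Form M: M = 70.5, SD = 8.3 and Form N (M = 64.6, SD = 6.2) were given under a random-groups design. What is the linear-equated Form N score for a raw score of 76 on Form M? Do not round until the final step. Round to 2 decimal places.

68.71

Linear equating: y = (SD_Y/SD_X)(x − M_X) + M_Y
y = (6.2/8.3)(76 − 70.5) + 64.6
y = 0.746988 × 5.5 + 64.6 = 4.1084 + 64.6 = 68.71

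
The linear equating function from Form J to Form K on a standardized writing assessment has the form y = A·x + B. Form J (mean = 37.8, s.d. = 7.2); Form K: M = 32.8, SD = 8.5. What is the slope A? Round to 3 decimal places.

A = SD_Y / SD_X = 8.5 / 7.2 = 1.181

1.181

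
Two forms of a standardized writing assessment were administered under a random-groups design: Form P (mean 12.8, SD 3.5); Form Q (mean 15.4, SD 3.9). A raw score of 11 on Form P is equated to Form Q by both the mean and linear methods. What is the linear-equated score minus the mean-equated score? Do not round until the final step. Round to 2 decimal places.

-0.21

Mean-equated: 11 + (15.4 − 12.8) = 13.60
Linear-equated: (3.9/3.5)(11 − 12.8) + 15.4 = 13.394
Difference = 13.394 − 13.60 = -0.21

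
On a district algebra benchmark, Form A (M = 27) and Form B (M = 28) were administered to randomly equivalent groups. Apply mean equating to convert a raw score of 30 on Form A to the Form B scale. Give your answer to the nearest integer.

31

Mean equating: y = x + (M_Y − M_X) = 30 + (28 − 27) = 31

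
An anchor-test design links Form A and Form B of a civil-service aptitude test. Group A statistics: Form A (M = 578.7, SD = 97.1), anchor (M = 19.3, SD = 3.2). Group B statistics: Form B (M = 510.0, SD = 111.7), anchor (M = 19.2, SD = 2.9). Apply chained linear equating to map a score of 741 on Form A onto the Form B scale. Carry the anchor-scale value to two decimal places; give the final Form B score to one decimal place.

Form A → anchor (Group A): v = (3.2/97.1)(741 − 578.7) + 19.3 = 24.65
anchor → Form B (Group B): y = (111.7/2.9)(24.65 − 19.2) + 510.0 = 719.9

719.9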